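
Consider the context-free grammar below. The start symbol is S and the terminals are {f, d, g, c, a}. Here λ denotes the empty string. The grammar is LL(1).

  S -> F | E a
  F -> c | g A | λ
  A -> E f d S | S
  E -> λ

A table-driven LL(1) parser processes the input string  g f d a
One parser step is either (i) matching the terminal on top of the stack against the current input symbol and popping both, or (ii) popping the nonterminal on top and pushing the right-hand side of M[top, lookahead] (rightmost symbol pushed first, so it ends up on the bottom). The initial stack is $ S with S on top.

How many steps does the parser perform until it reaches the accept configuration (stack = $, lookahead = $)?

step 1: stack=$ S  input=g f d a $  — expand S -> F
step 2: stack=$ F  input=g f d a $  — expand F -> g A
step 3: stack=$ A g  input=g f d a $  — match g
step 4: stack=$ A  input=f d a $  — expand A -> E f d S
step 5: stack=$ S d f E  input=f d a $  — expand E -> λ
step 6: stack=$ S d f  input=f d a $  — match f
step 7: stack=$ S d  input=d a $  — match d
step 8: stack=$ S  input=a $  — expand S -> E a
step 9: stack=$ a E  input=a $  — expand E -> λ
step 10: stack=$ a  input=a $  — match a
Accept reached after 10 steps.

10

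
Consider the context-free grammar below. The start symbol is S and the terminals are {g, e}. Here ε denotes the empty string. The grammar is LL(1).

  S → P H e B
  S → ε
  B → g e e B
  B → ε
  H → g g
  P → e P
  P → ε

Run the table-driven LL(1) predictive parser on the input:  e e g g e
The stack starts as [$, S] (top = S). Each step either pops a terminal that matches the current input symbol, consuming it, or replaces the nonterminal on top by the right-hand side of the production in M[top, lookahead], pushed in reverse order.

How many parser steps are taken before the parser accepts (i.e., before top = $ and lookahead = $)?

11

step 1: stack=$ S  input=e e g g e $  — expand S → P H e B
step 2: stack=$ B e H P  input=e e g g e $  — expand P → e P
step 3: stack=$ B e H P e  input=e e g g e $  — match e
step 4: stack=$ B e H P  input=e g g e $  — expand P → e P
step 5: stack=$ B e H P e  input=e g g e $  — match e
step 6: stack=$ B e H P  input=g g e $  — expand P → ε
step 7: stack=$ B e H  input=g g e $  — expand H → g g
step 8: stack=$ B e g g  input=g g e $  — match g
step 9: stack=$ B e g  input=g e $  — match g
step 10: stack=$ B e  input=e $  — match e
step 11: stack=$ B  input=$  — expand B → ε
Accept reached after 11 steps.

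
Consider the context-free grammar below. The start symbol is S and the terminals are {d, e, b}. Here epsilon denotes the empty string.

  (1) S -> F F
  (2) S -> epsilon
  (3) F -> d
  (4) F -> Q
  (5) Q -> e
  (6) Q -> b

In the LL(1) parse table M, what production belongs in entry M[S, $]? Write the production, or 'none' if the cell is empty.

FIRST(Q) = {b, e}
FIRST(F) = {b, d, e}  (via Q)
FIRST(S) = {epsilon, b, d, e}  (via F F)
FOLLOW(S) includes $ since S is the start symbol.
FOLLOW(S): S appears on no right-hand side. Thus FOLLOW(S) = {$}.
For S -> F F: FIRST(F F) = {b, d, e}, so it goes in M[S, t] for t ∈ {b, d, e}.
For S -> epsilon: FIRST(epsilon) = {epsilon}, so it goes in M[S, t] for t ∈ {}; since epsilon ∈ FIRST, also for every t ∈ FOLLOW(S) = {$}.

S -> epsilon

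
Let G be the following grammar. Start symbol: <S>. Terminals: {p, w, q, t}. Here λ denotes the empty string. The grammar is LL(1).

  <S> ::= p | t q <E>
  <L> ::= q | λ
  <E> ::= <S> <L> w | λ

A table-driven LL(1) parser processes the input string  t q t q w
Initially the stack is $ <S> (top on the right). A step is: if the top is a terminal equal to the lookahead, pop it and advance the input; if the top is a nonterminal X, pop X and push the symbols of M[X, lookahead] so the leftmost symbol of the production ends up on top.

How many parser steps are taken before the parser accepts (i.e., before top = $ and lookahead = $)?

10

step 1: stack=$ <S>  input=t q t q w $  — expand <S> ::= t q <E>
step 2: stack=$ <E> q t  input=t q t q w $  — match t
step 3: stack=$ <E> q  input=q t q w $  — match q
step 4: stack=$ <E>  input=t q w $  — expand <E> ::= <S> <L> w
step 5: stack=$ w <L> <S>  input=t q w $  — expand <S> ::= t q <E>
step 6: stack=$ w <L> <E> q t  input=t q w $  — match t
step 7: stack=$ w <L> <E> q  input=q w $  — match q
step 8: stack=$ w <L> <E>  input=w $  — expand <E> ::= λ
step 9: stack=$ w <L>  input=w $  — expand <L> ::= λ
step 10: stack=$ w  input=w $  — match w
Accept reached after 10 steps.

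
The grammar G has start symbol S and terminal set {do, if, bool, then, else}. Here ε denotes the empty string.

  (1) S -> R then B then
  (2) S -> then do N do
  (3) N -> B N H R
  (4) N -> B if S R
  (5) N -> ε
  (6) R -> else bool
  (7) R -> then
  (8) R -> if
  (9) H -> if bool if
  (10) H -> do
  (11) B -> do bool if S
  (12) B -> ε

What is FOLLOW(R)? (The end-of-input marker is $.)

{do, if, then}

FIRST(R): from R->else bool we get {else}; from R->then we get {then}; from R->if we get {if}. So FIRST(R) = {else, if, then}.
FIRST(H): from H->if bool if we get {if}; from H->do we get {do}. So FIRST(H) = {do, if}.
FIRST(B): from B->do bool if S we get {do}; from B->ε we get {ε}. So FIRST(B) = {ε, do}.
FIRST(S): from S->R then B then we get {else, if, then}; from S->then do N do we get {then}. So FIRST(S) = {else, if, then}.
FIRST(N): from N->B N H R we get {do, if}; from N->B if S R we get {do, if}; from N->ε we get {ε}. So FIRST(N) = {ε, do, if}.
FOLLOW(S) includes $ since S is the start symbol.
FOLLOW(N): in S->then do N do, N is followed by do with FIRST {do}; in N->B N H R, N is followed by H R with FIRST {do, if}. Thus FOLLOW(N) = {do, if}.
FOLLOW(R): in S->R then B then, R is followed by then B then with FIRST {then}; in N->B N H R, the suffix after R is empty, so FOLLOW(R) ⊇ FOLLOW(N) = {do, if}; in N->B if S R, the suffix after R is empty, so FOLLOW(R) ⊇ FOLLOW(N) = {do, if}. Thus FOLLOW(R) = {do, if, then}.
FOLLOW(H): in N->B N H R, H is followed by R with FIRST {else, if, then}. Thus FOLLOW(H) = {else, if, then}.
FOLLOW(B): in S->R then B then, B is followed by then with FIRST {then}; in N->B N H R, B is followed by N H R with FIRST {do, if}; in N->B if S R, B is followed by if S R with FIRST {if}. Thus FOLLOW(B) = {do, if, then}.
FOLLOW(S): in N->B if S R, S is followed by R with FIRST {else, if, then}; in B->do bool if S, the suffix after S is empty, so FOLLOW(S) ⊇ FOLLOW(B) = {do, if, then}. Thus FOLLOW(S) = {$, do, else, if, then}.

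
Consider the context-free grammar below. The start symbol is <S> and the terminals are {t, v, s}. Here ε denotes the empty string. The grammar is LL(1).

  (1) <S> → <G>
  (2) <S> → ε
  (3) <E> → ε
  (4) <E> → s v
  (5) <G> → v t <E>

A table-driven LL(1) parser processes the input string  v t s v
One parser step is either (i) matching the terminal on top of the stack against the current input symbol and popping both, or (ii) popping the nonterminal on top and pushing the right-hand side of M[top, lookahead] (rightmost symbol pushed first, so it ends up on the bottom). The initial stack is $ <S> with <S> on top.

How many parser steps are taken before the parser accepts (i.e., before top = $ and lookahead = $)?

step 1: stack=$ <S>  input=v t s v $  — expand <S> → <G>
step 2: stack=$ <G>  input=v t s v $  — expand <G> → v t <E>
step 3: stack=$ <E> t v  input=v t s v $  — match v
step 4: stack=$ <E> t  input=t s v $  — match t
step 5: stack=$ <E>  input=s v $  — expand <E> → s v
step 6: stack=$ v s  input=s v $  — match s
step 7: stack=$ v  input=v $  — match v
Accept reached after 7 steps.

7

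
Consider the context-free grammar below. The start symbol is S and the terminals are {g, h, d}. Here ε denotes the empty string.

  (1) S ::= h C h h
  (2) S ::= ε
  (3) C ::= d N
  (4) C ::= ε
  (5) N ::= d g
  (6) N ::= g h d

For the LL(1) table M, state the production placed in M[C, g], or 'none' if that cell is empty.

none

FIRST(S) = {ε, h}
FIRST(C) = {ε, d}
FIRST(N) = {d, g}
FOLLOW(S) includes $ since S is the start symbol.
FOLLOW(C): in S::=h C h h, C is followed by h h with FIRST {h}. Thus FOLLOW(C) = {h}.
For C ::= d N: FIRST(d N) = {d}, so it goes in M[C, t] for t ∈ {d}.
For C ::= ε: FIRST(ε) = {ε}, so it goes in M[C, t] for t ∈ {}; since ε ∈ FIRST, also for every t ∈ FOLLOW(C) = {h}.
None of these place a production in M[C, g].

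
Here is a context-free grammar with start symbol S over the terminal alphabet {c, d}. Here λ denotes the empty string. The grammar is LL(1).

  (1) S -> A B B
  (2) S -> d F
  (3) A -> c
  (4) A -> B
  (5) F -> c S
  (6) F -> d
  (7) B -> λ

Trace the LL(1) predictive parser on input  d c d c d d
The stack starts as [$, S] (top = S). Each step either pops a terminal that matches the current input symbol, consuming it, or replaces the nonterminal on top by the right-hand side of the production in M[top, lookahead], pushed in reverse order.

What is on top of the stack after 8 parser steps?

step 1: stack=$ S  input=d c d c d d $  — expand S -> d F
step 2: stack=$ F d  input=d c d c d d $  — match d
step 3: stack=$ F  input=c d c d d $  — expand F -> c S
step 4: stack=$ S c  input=c d c d d $  — match c
step 5: stack=$ S  input=d c d d $  — expand S -> d F
step 6: stack=$ F d  input=d c d d $  — match d
step 7: stack=$ F  input=c d d $  — expand F -> c S
step 8: stack=$ S c  input=c d d $  — match c
Stack after step 8: $ S (top = S).

S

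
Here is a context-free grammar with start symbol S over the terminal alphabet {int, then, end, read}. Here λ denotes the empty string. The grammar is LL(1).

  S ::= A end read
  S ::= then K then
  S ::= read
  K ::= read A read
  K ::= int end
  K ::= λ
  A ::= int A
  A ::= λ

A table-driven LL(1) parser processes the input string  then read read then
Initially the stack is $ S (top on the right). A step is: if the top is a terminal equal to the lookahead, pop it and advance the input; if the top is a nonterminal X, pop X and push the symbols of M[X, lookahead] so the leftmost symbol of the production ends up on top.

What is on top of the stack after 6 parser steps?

step 1: stack=$ S  input=then read read then $  — expand S ::= then K then
step 2: stack=$ then K then  input=then read read then $  — match then
step 3: stack=$ then K  input=read read then $  — expand K ::= read A read
step 4: stack=$ then read A read  input=read read then $  — match read
step 5: stack=$ then read A  input=read then $  — expand A ::= λ
step 6: stack=$ then read  input=read then $  — match read
Stack after step 6: $ then (top = then).

then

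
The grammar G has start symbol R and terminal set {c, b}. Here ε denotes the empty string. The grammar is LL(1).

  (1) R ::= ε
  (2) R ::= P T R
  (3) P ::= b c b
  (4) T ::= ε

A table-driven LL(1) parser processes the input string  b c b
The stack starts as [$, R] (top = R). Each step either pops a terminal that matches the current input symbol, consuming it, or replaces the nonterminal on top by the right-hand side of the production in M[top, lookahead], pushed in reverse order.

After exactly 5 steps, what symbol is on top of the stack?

step 1: stack=$ R  input=b c b $  — expand R ::= P T R
step 2: stack=$ R T P  input=b c b $  — expand P ::= b c b
step 3: stack=$ R T b c b  input=b c b $  — match b
step 4: stack=$ R T b c  input=c b $  — match c
step 5: stack=$ R T b  input=b $  — match b
Stack after step 5: $ R T (top = T).

T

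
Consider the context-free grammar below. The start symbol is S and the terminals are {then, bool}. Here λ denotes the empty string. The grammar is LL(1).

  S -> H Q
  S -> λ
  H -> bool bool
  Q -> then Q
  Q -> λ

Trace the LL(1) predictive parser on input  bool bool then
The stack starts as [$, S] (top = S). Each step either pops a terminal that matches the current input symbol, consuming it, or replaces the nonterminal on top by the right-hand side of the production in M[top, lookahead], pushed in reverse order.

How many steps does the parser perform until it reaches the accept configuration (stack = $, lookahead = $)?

7

step 1: stack=$ S  input=bool bool then $  — expand S -> H Q
step 2: stack=$ Q H  input=bool bool then $  — expand H -> bool bool
step 3: stack=$ Q bool bool  input=bool bool then $  — match bool
step 4: stack=$ Q bool  input=bool then $  — match bool
step 5: stack=$ Q  input=then $  — expand Q -> then Q
step 6: stack=$ Q then  input=then $  — match then
step 7: stack=$ Q  input=$  — expand Q -> λ
Accept reached after 7 steps.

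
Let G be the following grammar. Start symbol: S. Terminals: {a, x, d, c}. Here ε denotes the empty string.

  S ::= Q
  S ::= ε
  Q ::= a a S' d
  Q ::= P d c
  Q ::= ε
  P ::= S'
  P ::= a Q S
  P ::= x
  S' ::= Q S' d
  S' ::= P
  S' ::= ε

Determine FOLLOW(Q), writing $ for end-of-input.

{$, a, d, x}

FIRST(S): from S::=Q we get {ε, a, d, x}; from S::=ε we get {ε}. So FIRST(S) = {ε, a, d, x}.
FIRST(Q): from Q::=a a S' d we get {a}; from Q::=P d c we get {a, d, x}; from Q::=ε we get {ε}. So FIRST(Q) = {ε, a, d, x}.
FIRST(P): from P::=S' we get {ε, a, d, x}; from P::=a Q S we get {a}; from P::=x we get {x}. So FIRST(P) = {ε, a, d, x}.
FIRST(S'): from S'::=Q S' d we get {a, d, x}; from S'::=P we get {ε, a, d, x}; from S'::=ε we get {ε}. So FIRST(S') = {ε, a, d, x}.
FOLLOW(S) includes $ since S is the start symbol.
FOLLOW(S): in P::=a Q S, the suffix after S is empty, so FOLLOW(S) ⊇ FOLLOW(P) = {d}. Thus FOLLOW(S) = {$, d}.
FOLLOW(Q): in S::=Q, the suffix after Q is empty, so FOLLOW(Q) ⊇ FOLLOW(S) = {$, d}; in P::=a Q S, Q is followed by S with FIRST {ε, a, d, x}; in P::=a Q S, the suffix after Q is nullable, so FOLLOW(Q) ⊇ FOLLOW(P) = {d}; in S'::=Q S' d, Q is followed by S' d with FIRST {a, d, x}. Thus FOLLOW(Q) = {$, a, d, x}.
FOLLOW(P): in Q::=P d c, P is followed by d c with FIRST {d}; in S'::=P, the suffix after P is empty, so FOLLOW(P) ⊇ FOLLOW(S') = {d}. Thus FOLLOW(P) = {d}.
FOLLOW(S'): in Q::=a a S' d, S' is followed by d with FIRST {d}; in P::=S', the suffix after S' is empty, so FOLLOW(S') ⊇ FOLLOW(P) = {d}; in S'::=Q S' d, S' is followed by d with FIRST {d}. Thus FOLLOW(S') = {d}.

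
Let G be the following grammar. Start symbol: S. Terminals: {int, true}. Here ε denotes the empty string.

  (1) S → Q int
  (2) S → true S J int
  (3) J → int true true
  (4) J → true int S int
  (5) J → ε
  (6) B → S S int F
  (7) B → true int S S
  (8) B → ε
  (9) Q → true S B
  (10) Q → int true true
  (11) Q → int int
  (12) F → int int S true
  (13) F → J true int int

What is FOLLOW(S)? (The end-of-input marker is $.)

{$, int, true}

FIRST(J) = {ε, int, true}
FIRST(Q) = {int, true}
FIRST(S) = {int, true}  (via Q int)
FIRST(F) = {int, true}  (via J true int int)
FIRST(B) = {ε, int, true}  (via S S int F)
FOLLOW(S) includes $ since S is the start symbol.
FOLLOW(J): in S→true S J int, J is followed by int with FIRST {int}; in F→J true int int, J is followed by true int int with FIRST {true}. Thus FOLLOW(J) = {int, true}.
FOLLOW(Q): in S→Q int, Q is followed by int with FIRST {int}. Thus FOLLOW(Q) = {int}.
FOLLOW(B): in Q→true S B, the suffix after B is empty, so FOLLOW(B) ⊇ FOLLOW(Q) = {int}. Thus FOLLOW(B) = {int}.
FOLLOW(S): in S→true S J int, S is followed by J int with FIRST {int, true}; in J→true int S int, S is followed by int with FIRST {int}; in B→S S int F (occurrence 1), S is followed by S int F with FIRST {int, true}; in B→S S int F (occurrence 2), S is followed by int F with FIRST {int}; in B→true int S S (occurrence 1), S is followed by S with FIRST {int, true}; in B→true int S S (occurrence 2), the suffix after S is empty, so FOLLOW(S) ⊇ FOLLOW(B) = {int}; in Q→true S B, S is followed by B with FIRST {ε, int, true}; in Q→true S B, the suffix after S is nullable, so FOLLOW(S) ⊇ FOLLOW(Q) = {int}; in F→int int S true, S is followed by true with FIRST {true}. Thus FOLLOW(S) = {$, int, true}.
FOLLOW(F): in B→S S int F, the suffix after F is empty, so FOLLOW(F) ⊇ FOLLOW(B) = {int}. Thus FOLLOW(F) = {int}.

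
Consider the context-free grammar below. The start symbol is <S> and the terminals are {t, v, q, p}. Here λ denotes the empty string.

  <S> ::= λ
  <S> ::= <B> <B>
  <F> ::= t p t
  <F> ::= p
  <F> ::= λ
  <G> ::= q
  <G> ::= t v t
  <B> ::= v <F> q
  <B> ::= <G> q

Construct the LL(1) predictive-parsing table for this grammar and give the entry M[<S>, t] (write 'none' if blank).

FIRST(<F>) = {λ, p, t}
FIRST(<G>) = {q, t}
FIRST(<B>) = {q, t, v}  (via <G> q)
FIRST(<S>) = {λ, q, t, v}  (via <B> <B>)
FOLLOW(<S>) includes $ since <S> is the start symbol.
FOLLOW(<S>): <S> appears on no right-hand side. Thus FOLLOW(<S>) = {$}.
For <S> ::= λ: FIRST(λ) = {λ}, so it goes in M[<S>, t] for t ∈ {}; since λ ∈ FIRST, also for every t ∈ FOLLOW(<S>) = {$}.
For <S> ::= <B> <B>: FIRST(<B> <B>) = {q, t, v}, so it goes in M[<S>, t] for t ∈ {q, t, v}.

<S> ::= <B> <B>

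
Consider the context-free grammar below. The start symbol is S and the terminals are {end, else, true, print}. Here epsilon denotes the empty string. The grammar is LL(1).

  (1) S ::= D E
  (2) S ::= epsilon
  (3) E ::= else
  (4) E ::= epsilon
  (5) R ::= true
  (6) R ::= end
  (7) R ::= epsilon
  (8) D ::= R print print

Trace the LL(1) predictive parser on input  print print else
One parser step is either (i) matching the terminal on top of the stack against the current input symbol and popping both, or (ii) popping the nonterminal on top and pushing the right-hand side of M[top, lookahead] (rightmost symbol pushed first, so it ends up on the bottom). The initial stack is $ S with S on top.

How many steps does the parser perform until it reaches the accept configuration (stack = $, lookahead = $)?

step 1: stack=$ S  input=print print else $  — expand S ::= D E
step 2: stack=$ E D  input=print print else $  — expand D ::= R print print
step 3: stack=$ E print print R  input=print print else $  — expand R ::= epsilon
step 4: stack=$ E print print  input=print print else $  — match print
step 5: stack=$ E print  input=print else $  — match print
step 6: stack=$ E  input=else $  — expand E ::= else
step 7: stack=$ else  input=else $  — match else
Accept reached after 7 steps.

7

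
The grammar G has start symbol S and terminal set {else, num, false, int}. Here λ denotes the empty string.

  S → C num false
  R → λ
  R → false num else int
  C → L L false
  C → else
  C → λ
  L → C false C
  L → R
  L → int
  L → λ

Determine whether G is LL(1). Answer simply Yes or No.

FIRST(S) = {else, false, int, num}
FIRST(R) = {λ, false}
FIRST(C) = {λ, else, false, int}
FIRST(L) = {λ, else, false, int}
FOLLOW(S) = {$}
FOLLOW(R) = {else, false, int}
FOLLOW(C) = {else, false, int, num}
FOLLOW(L) = {else, false, int}
Cell M[C, else] receives both C → L L false and C → else and C → λ — the grammar is not LL(1).

No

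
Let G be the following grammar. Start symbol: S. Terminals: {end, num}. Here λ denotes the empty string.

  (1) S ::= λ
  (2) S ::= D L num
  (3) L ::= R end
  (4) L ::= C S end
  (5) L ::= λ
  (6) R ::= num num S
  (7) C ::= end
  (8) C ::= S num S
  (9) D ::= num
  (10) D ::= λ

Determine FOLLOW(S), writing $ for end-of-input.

FIRST(R) = {num}
FIRST(D) = {λ, num}
FIRST(S) = {λ, end, num}  (via D L num)
FIRST(C) = {end, num}  (via S num S)
FIRST(L) = {λ, end, num}  (via R end, C S end)
FOLLOW(S) includes $ since S is the start symbol.
FOLLOW(L): in S::=D L num, L is followed by num with FIRST {num}. Thus FOLLOW(L) = {num}.
FOLLOW(R): in L::=R end, R is followed by end with FIRST {end}. Thus FOLLOW(R) = {end}.
FOLLOW(C): in L::=C S end, C is followed by S end with FIRST {end, num}. Thus FOLLOW(C) = {end, num}.
FOLLOW(S): in L::=C S end, S is followed by end with FIRST {end}; in R::=num num S, the suffix after S is empty, so FOLLOW(S) ⊇ FOLLOW(R) = {end}; in C::=S num S (occurrence 1), S is followed by num S with FIRST {num}; in C::=S num S (occurrence 2), the suffix after S is empty, so FOLLOW(S) ⊇ FOLLOW(C) = {end, num}. Thus FOLLOW(S) = {$, end, num}.
FOLLOW(D): in S::=D L num, D is followed by L num with FIRST {end, num}. Thus FOLLOW(D) = {end, num}.

{$, end, num}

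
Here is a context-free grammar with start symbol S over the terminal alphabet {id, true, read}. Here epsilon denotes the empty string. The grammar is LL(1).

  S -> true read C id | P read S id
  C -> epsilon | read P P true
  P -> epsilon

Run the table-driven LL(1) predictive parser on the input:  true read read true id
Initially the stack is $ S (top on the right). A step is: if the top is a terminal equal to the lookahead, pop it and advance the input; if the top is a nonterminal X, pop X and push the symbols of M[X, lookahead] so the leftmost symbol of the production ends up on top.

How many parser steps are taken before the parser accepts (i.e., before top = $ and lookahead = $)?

9

     Stack               Input                     Action
  1  $ S                 true read read true id $  expand S -> true read C id
  2  $ id C read true    true read read true id $  match true
  3  $ id C read         read read true id $       match read
  4  $ id C              read true id $            expand C -> read P P true
  5  $ id true P P read  read true id $            match read
  6  $ id true P P       true id $                 expand P -> epsilon
  7  $ id true P         true id $                 expand P -> epsilon
  8  $ id true           true id $                 match true
  9  $ id                id $                      match id
Accept reached after 9 steps.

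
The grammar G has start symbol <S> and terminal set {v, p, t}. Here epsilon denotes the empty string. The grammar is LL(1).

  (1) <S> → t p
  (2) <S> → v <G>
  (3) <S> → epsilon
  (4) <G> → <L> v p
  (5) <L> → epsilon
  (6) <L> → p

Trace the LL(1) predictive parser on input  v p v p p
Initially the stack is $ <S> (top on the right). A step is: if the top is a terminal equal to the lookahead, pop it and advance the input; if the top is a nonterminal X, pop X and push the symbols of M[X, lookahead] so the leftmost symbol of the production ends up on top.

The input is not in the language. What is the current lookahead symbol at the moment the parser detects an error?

step 1: stack=$ <S>  input=v p v p p $  — expand <S> → v <G>
step 2: stack=$ <G> v  input=v p v p p $  — match v
step 3: stack=$ <G>  input=p v p p $  — expand <G> → <L> v p
step 4: stack=$ p v <L>  input=p v p p $  — expand <L> → p
step 5: stack=$ p v p  input=p v p p $  — match p
step 6: stack=$ p v  input=v p p $  — match v
step 7: stack=$ p  input=p p $  — match p
step 8: stack=$  input=p $  — error: stack empty but input remains

p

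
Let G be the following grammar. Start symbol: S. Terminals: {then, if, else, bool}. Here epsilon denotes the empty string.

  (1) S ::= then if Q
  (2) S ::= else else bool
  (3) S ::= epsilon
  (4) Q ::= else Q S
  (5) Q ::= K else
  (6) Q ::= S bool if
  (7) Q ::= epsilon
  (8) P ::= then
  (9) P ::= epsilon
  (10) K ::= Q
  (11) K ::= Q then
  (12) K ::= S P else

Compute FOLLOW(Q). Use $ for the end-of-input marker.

FIRST(S): from S::=then if Q we get {then}; from S::=else else bool we get {else}; from S::=epsilon we get {epsilon}. So FIRST(S) = {epsilon, else, then}.
FIRST(P): from P::=then we get {then}; from P::=epsilon we get {epsilon}. So FIRST(P) = {epsilon, then}.
FIRST(Q): from Q::=else Q S we get {else}; from Q::=K else we get {bool, else, then}; from Q::=S bool if we get {bool, else, then}; from Q::=epsilon we get {epsilon}. So FIRST(Q) = {epsilon, bool, else, then}.
FIRST(K): from K::=Q we get {epsilon, bool, else, then}; from K::=Q then we get {bool, else, then}; from K::=S P else we get {else, then}. So FIRST(K) = {epsilon, bool, else, then}.
FOLLOW(S) includes $ since S is the start symbol.
FOLLOW(P): in K::=S P else, P is followed by else with FIRST {else}. Thus FOLLOW(P) = {else}.
FOLLOW(K): in Q::=K else, K is followed by else with FIRST {else}. Thus FOLLOW(K) = {else}.
FOLLOW(S): in Q::=else Q S, the suffix after S is empty, so FOLLOW(S) ⊇ FOLLOW(Q) = {$, bool, else, then}; in Q::=S bool if, S is followed by bool if with FIRST {bool}; in K::=S P else, S is followed by P else with FIRST {else, then}. Thus FOLLOW(S) = {$, bool, else, then}.
FOLLOW(Q): in S::=then if Q, the suffix after Q is empty, so FOLLOW(Q) ⊇ FOLLOW(S) = {$, bool, else, then}; in Q::=else Q S, Q is followed by S with FIRST {epsilon, else, then}; in Q::=else Q S, the suffix after Q is nullable (adds nothing new); in K::=Q, the suffix after Q is empty, so FOLLOW(Q) ⊇ FOLLOW(K) = {else}; in K::=Q then, Q is followed by then with FIRST {then}. Thus FOLLOW(Q) = {$, bool, else, then}.

{$, bool, else, then}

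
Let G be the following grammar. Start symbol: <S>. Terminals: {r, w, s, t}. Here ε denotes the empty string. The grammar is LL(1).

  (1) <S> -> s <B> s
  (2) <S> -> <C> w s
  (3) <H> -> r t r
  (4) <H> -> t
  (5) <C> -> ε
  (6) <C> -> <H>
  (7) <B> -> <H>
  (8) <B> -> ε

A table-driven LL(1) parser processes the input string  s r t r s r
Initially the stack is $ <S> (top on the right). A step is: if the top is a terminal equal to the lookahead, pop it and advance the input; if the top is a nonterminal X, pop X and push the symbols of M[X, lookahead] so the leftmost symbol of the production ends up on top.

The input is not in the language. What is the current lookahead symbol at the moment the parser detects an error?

step 1: stack=$ <S>  input=s r t r s r $  — expand <S> -> s <B> s
step 2: stack=$ s <B> s  input=s r t r s r $  — match s
step 3: stack=$ s <B>  input=r t r s r $  — expand <B> -> <H>
step 4: stack=$ s <H>  input=r t r s r $  — expand <H> -> r t r
step 5: stack=$ s r t r  input=r t r s r $  — match r
step 6: stack=$ s r t  input=t r s r $  — match t
step 7: stack=$ s r  input=r s r $  — match r
step 8: stack=$ s  input=s r $  — match s
step 9: stack=$  input=r $  — error: stack empty but input remains

r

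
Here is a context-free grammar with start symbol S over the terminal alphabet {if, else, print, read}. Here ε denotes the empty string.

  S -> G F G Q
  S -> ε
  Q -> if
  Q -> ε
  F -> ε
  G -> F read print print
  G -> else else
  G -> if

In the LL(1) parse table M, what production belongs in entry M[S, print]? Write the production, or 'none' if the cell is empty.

none

FIRST(Q): from Q->if we get {if}; from Q->ε we get {ε}. So FIRST(Q) = {ε, if}.
FIRST(F): from F->ε we get {ε}. So FIRST(F) = {ε}.
FIRST(G): from G->F read print print we get {read}; from G->else else we get {else}; from G->if we get {if}. So FIRST(G) = {else, if, read}.
FIRST(S): from S->G F G Q we get {else, if, read}; from S->ε we get {ε}. So FIRST(S) = {ε, else, if, read}.
FOLLOW(S) includes $ since S is the start symbol.
FOLLOW(S): S appears on no right-hand side. Thus FOLLOW(S) = {$}.
For S -> G F G Q: FIRST(G F G Q) = {else, if, read}, so it goes in M[S, t] for t ∈ {else, if, read}.
For S -> ε: FIRST(ε) = {ε}, so it goes in M[S, t] for t ∈ {}; since ε ∈ FIRST, also for every t ∈ FOLLOW(S) = {$}.
None of these place a production in M[S, print].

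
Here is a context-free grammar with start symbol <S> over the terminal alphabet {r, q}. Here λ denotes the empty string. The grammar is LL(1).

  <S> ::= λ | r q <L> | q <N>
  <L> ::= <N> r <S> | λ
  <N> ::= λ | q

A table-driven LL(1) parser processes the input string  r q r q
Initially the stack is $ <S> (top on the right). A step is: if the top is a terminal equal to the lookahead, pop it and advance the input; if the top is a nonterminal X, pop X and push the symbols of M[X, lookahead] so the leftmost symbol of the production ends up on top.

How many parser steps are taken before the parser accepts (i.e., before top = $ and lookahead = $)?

9

step 1: stack=$ <S>  input=r q r q $  — expand <S> ::= r q <L>
step 2: stack=$ <L> q r  input=r q r q $  — match r
step 3: stack=$ <L> q  input=q r q $  — match q
step 4: stack=$ <L>  input=r q $  — expand <L> ::= <N> r <S>
step 5: stack=$ <S> r <N>  input=r q $  — expand <N> ::= λ
step 6: stack=$ <S> r  input=r q $  — match r
step 7: stack=$ <S>  input=q $  — expand <S> ::= q <N>
step 8: stack=$ <N> q  input=q $  — match q
step 9: stack=$ <N>  input=$  — expand <N> ::= λ
Accept reached after 9 steps.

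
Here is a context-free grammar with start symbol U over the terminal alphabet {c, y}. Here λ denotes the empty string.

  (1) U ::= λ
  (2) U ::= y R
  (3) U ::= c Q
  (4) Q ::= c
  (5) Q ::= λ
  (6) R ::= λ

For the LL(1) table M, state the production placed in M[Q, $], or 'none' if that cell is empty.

FIRST(U): from U::=λ we get {λ}; from U::=y R we get {y}; from U::=c Q we get {c}. So FIRST(U) = {λ, c, y}.
FIRST(Q): from Q::=c we get {c}; from Q::=λ we get {λ}. So FIRST(Q) = {λ, c}.
FIRST(R): from R::=λ we get {λ}. So FIRST(R) = {λ}.
FOLLOW(U) includes $ since U is the start symbol.
FOLLOW(U): U appears on no right-hand side. Thus FOLLOW(U) = {$}.
FOLLOW(Q): in U::=c Q, the suffix after Q is empty, so FOLLOW(Q) ⊇ FOLLOW(U) = {$}. Thus FOLLOW(Q) = {$}.
For Q ::= c: FIRST(c) = {c}, so it goes in M[Q, t] for t ∈ {c}.
For Q ::= λ: FIRST(λ) = {λ}, so it goes in M[Q, t] for t ∈ {}; since λ ∈ FIRST, also for every t ∈ FOLLOW(Q) = {$}.

Q ::= λ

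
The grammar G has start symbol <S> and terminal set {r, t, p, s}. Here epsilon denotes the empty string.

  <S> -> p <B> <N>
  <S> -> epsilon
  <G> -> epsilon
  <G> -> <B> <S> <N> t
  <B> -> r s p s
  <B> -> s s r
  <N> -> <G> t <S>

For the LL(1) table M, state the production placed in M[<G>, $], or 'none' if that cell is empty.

none

FIRST(<S>) = {epsilon, p}
FIRST(<B>) = {r, s}
FIRST(<G>) = {epsilon, r, s}  (via <B> <S> <N> t)
FIRST(<N>) = {r, s, t}  (via <G> t <S>)
FOLLOW(<S>) includes $ since <S> is the start symbol.
FOLLOW(<G>): in <N>-><G> t <S>, <G> is followed by t <S> with FIRST {t}. Thus FOLLOW(<G>) = {t}.
For <G> -> epsilon: FIRST(epsilon) = {epsilon}, so it goes in M[<G>, t] for t ∈ {}; since epsilon ∈ FIRST, also for every t ∈ FOLLOW(<G>) = {t}.
For <G> -> <B> <S> <N> t: FIRST(<B> <S> <N> t) = {r, s}, so it goes in M[<G>, t] for t ∈ {r, s}.
None of these place a production in M[<G>, $].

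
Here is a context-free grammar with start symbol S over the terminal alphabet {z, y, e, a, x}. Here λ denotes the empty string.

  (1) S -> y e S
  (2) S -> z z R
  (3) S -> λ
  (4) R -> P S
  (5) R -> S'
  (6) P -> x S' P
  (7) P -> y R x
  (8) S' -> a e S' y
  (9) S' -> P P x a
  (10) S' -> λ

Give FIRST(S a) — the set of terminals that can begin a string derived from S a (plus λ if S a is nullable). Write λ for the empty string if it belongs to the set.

{a, y, z}

FIRST(S): from S->y e S we get {y}; from S->z z R we get {z}; from S->λ we get {λ}. So FIRST(S) = {λ, y, z}.
FIRST(P): from P->x S' P we get {x}; from P->y R x we get {y}. So FIRST(P) = {x, y}.
FIRST(S'): from S'->a e S' y we get {a}; from S'->P P x a we get {x, y}; from S'->λ we get {λ}. So FIRST(S') = {λ, a, x, y}.
FIRST(R): from R->P S we get {x, y}; from R->S' we get {λ, a, x, y}. So FIRST(R) = {λ, a, x, y}.
FIRST(S a): take FIRST of each symbol in turn, carrying on past any symbol whose FIRST contains λ; result {a, y, z}.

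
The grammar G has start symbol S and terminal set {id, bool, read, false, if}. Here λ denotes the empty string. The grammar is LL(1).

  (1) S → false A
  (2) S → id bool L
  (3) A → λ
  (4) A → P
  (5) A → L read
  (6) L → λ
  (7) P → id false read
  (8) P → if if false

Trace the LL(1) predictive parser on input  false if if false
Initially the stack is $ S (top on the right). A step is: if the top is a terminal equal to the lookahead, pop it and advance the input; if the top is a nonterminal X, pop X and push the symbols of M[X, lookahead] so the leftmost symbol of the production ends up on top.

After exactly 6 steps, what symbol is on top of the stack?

step 1: stack=$ S  input=false if if false $  — expand S → false A
step 2: stack=$ A false  input=false if if false $  — match false
step 3: stack=$ A  input=if if false $  — expand A → P
step 4: stack=$ P  input=if if false $  — expand P → if if false
step 5: stack=$ false if if  input=if if false $  — match if
step 6: stack=$ false if  input=if false $  — match if
Stack after step 6: $ false (top = false).

false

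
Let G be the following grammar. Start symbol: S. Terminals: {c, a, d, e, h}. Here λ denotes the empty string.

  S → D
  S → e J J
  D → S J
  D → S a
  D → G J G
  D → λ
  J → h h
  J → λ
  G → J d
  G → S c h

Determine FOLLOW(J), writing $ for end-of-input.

FIRST(J) = {λ, h}
FIRST(S) = {λ, a, c, d, e, h}  (via D)
FIRST(G) = {a, c, d, e, h}  (via J d, S c h)
FIRST(D) = {λ, a, c, d, e, h}  (via S J, S a, G J G)
FOLLOW(S) includes $ since S is the start symbol.
FOLLOW(S): in D→S J, S is followed by J with FIRST {λ, h}; in D→S J, the suffix after S is nullable, so FOLLOW(S) ⊇ FOLLOW(D) = {$, a, c, h}; in D→S a, S is followed by a with FIRST {a}; in G→S c h, S is followed by c h with FIRST {c}. Thus FOLLOW(S) = {$, a, c, h}.
FOLLOW(D): in S→D, the suffix after D is empty, so FOLLOW(D) ⊇ FOLLOW(S) = {$, a, c, h}. Thus FOLLOW(D) = {$, a, c, h}.
FOLLOW(J): in S→e J J (occurrence 1), J is followed by J with FIRST {λ, h}; in S→e J J (occurrence 1), the suffix after J is nullable, so FOLLOW(J) ⊇ FOLLOW(S) = {$, a, c, h}; in S→e J J (occurrence 2), the suffix after J is empty, so FOLLOW(J) ⊇ FOLLOW(S) = {$, a, c, h}; in D→S J, the suffix after J is empty, so FOLLOW(J) ⊇ FOLLOW(D) = {$, a, c, h}; in D→G J G, J is followed by G with FIRST {a, c, d, e, h}; in G→J d, J is followed by d with FIRST {d}. Thus FOLLOW(J) = {$, a, c, d, e, h}.
FOLLOW(G): in D→G J G (occurrence 1), G is followed by J G with FIRST {a, c, d, e, h}; in D→G J G (occurrence 2), the suffix after G is empty, so FOLLOW(G) ⊇ FOLLOW(D) = {$, a, c, h}. Thus FOLLOW(G) = {$, a, c, d, e, h}.

{$, a, c, d, e, h}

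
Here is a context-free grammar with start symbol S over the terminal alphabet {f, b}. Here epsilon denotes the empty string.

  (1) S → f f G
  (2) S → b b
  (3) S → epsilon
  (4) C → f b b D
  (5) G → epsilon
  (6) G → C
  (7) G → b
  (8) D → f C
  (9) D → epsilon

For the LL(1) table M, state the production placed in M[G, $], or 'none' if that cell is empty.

G → epsilon

FIRST(S) = {epsilon, b, f}
FIRST(C) = {f}
FIRST(D) = {epsilon, f}
FIRST(G) = {epsilon, b, f}  (via C)
FOLLOW(S) includes $ since S is the start symbol.
FOLLOW(S): S appears on no right-hand side. Thus FOLLOW(S) = {$}.
FOLLOW(G): in S→f f G, the suffix after G is empty, so FOLLOW(G) ⊇ FOLLOW(S) = {$}. Thus FOLLOW(G) = {$}.
For G → epsilon: FIRST(epsilon) = {epsilon}, so it goes in M[G, t] for t ∈ {}; since epsilon ∈ FIRST, also for every t ∈ FOLLOW(G) = {$}.
For G → C: FIRST(C) = {f}, so it goes in M[G, t] for t ∈ {f}.
For G → b: FIRST(b) = {b}, so it goes in M[G, t] for t ∈ {b}.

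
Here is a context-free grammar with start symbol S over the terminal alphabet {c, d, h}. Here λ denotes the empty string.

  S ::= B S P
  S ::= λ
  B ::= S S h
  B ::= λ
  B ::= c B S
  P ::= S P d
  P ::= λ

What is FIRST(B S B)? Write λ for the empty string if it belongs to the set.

FIRST(S) = {λ, c, d, h}  (via B S P)
FIRST(B) = {λ, c, d, h}  (via S S h)
FIRST(P) = {λ, c, d, h}  (via S P d)
FIRST(B S B): take FIRST of each symbol in turn, carrying on past any symbol whose FIRST contains λ; result {λ, c, d, h}.

{λ, c, d, h}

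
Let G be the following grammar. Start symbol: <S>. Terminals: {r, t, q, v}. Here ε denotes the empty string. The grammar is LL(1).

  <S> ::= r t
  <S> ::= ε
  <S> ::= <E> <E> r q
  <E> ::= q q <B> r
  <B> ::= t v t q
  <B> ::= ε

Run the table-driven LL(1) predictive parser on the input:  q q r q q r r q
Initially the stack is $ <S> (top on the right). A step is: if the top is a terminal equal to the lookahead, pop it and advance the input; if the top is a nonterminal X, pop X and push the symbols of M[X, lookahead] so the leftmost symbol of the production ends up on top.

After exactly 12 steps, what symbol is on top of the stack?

q

      Stack                Input              Action
   1  $ <S>                q q r q q r r q $  expand <S> ::= <E> <E> r q
   2  $ q r <E> <E>        q q r q q r r q $  expand <E> ::= q q <B> r
   3  $ q r <E> r <B> q q  q q r q q r r q $  match q
   4  $ q r <E> r <B> q    q r q q r r q $    match q
   5  $ q r <E> r <B>      r q q r r q $      expand <B> ::= ε
   6  $ q r <E> r          r q q r r q $      match r
   7  $ q r <E>            q q r r q $        expand <E> ::= q q <B> r
   8  $ q r r <B> q q      q q r r q $        match q
   9  $ q r r <B> q        q r r q $          match q
  10  $ q r r <B>          r r q $            expand <B> ::= ε
  11  $ q r r              r r q $            match r
  12  $ q r                r q $              match r
Stack after step 12: $ q (top = q).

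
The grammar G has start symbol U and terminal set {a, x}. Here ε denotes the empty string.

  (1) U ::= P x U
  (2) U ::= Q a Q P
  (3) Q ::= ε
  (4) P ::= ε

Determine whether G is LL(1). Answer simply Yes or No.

Yes

FIRST(U) = {a, x}
FIRST(Q) = {ε}
FIRST(P) = {ε}
FOLLOW(U) = {$}
FOLLOW(Q) = {$, a}
FOLLOW(P) = {$, x}
Each cell of M receives at most one production.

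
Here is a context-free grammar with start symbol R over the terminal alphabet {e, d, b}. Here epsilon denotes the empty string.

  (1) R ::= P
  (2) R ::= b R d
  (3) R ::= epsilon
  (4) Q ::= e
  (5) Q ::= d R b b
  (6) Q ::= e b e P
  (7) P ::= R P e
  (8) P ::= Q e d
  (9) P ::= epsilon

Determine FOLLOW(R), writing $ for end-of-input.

FIRST(Q) = {d, e}
FIRST(R) = {epsilon, b, d, e}  (via P)
FIRST(P) = {epsilon, b, d, e}  (via R P e, Q e d)
FOLLOW(R) includes $ since R is the start symbol.
FOLLOW(R): in R::=b R d, R is followed by d with FIRST {d}; in Q::=d R b b, R is followed by b b with FIRST {b}; in P::=R P e, R is followed by P e with FIRST {b, d, e}. Thus FOLLOW(R) = {$, b, d, e}.
FOLLOW(Q): in P::=Q e d, Q is followed by e d with FIRST {e}. Thus FOLLOW(Q) = {e}.
FOLLOW(P): in R::=P, the suffix after P is empty, so FOLLOW(P) ⊇ FOLLOW(R) = {$, b, d, e}; in Q::=e b e P, the suffix after P is empty, so FOLLOW(P) ⊇ FOLLOW(Q) = {e}; in P::=R P e, P is followed by e with FIRST {e}. Thus FOLLOW(P) = {$, b, d, e}.

{$, b, d, e}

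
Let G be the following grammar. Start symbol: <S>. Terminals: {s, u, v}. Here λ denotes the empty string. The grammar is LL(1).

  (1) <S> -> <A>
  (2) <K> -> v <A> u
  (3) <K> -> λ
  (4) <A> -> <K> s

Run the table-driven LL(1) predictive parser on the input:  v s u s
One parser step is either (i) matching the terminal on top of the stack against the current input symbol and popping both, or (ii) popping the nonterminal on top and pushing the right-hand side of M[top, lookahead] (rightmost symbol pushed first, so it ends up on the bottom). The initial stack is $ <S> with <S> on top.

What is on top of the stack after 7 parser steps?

     Stack        Input      Action
  1  $ <S>        v s u s $  expand <S> -> <A>
  2  $ <A>        v s u s $  expand <A> -> <K> s
  3  $ s <K>      v s u s $  expand <K> -> v <A> u
  4  $ s u <A> v  v s u s $  match v
  5  $ s u <A>    s u s $    expand <A> -> <K> s
  6  $ s u s <K>  s u s $    expand <K> -> λ
  7  $ s u s      s u s $    match s
Stack after step 7: $ s u (top = u).

u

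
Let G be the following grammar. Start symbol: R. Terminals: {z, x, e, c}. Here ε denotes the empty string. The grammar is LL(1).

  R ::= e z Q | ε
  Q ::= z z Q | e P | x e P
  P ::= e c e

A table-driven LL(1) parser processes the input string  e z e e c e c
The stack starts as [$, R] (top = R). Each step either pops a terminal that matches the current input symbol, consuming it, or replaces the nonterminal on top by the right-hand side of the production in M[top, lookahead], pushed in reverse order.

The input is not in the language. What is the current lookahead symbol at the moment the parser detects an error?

c

step 1: stack=$ R  input=e z e e c e c $  — expand R ::= e z Q
step 2: stack=$ Q z e  input=e z e e c e c $  — match e
step 3: stack=$ Q z  input=z e e c e c $  — match z
step 4: stack=$ Q  input=e e c e c $  — expand Q ::= e P
step 5: stack=$ P e  input=e e c e c $  — match e
step 6: stack=$ P  input=e c e c $  — expand P ::= e c e
step 7: stack=$ e c e  input=e c e c $  — match e
step 8: stack=$ e c  input=c e c $  — match c
step 9: stack=$ e  input=e c $  — match e
step 10: stack=$  input=c $  — error: stack empty but input remains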